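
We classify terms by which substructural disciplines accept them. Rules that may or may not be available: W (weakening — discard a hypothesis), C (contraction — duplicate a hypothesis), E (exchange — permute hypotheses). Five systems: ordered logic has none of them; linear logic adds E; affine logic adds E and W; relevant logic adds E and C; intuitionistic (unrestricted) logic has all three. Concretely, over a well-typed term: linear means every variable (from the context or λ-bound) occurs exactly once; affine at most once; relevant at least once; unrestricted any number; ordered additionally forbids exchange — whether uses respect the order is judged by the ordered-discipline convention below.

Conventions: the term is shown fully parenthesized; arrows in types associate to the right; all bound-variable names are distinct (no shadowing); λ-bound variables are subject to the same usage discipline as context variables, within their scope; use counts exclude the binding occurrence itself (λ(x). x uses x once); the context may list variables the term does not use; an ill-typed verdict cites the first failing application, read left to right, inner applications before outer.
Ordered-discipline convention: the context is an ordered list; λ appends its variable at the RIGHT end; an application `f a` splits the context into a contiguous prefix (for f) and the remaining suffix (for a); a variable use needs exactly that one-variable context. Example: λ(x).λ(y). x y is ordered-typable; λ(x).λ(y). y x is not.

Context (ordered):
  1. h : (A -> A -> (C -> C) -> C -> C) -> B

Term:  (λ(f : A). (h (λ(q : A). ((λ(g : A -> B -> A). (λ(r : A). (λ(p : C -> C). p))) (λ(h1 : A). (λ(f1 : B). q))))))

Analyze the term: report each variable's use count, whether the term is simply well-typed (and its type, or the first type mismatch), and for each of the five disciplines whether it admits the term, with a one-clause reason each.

use counts: h=1; f [bound]=0; q [bound]=1; g [bound]=0; r [bound]=0; p [bound]=1; h1 [bound]=0; f1 [bound]=0
left-to-right use order: h, p, q
typing: well-typed — term : A -> B
ordered: ✗, f, g, r, h1, f1 never used (weakening)
linear: ✗, f, g, r, h1, f1 never used (weakening)
affine: ✓, no duplicate uses among h, f, q, g, r, p, h1, f1
relevant: ✗, f, g, r, h1, f1 never used (weakening)
unrestricted: ✓, type-checks (A -> B) and nothing is barred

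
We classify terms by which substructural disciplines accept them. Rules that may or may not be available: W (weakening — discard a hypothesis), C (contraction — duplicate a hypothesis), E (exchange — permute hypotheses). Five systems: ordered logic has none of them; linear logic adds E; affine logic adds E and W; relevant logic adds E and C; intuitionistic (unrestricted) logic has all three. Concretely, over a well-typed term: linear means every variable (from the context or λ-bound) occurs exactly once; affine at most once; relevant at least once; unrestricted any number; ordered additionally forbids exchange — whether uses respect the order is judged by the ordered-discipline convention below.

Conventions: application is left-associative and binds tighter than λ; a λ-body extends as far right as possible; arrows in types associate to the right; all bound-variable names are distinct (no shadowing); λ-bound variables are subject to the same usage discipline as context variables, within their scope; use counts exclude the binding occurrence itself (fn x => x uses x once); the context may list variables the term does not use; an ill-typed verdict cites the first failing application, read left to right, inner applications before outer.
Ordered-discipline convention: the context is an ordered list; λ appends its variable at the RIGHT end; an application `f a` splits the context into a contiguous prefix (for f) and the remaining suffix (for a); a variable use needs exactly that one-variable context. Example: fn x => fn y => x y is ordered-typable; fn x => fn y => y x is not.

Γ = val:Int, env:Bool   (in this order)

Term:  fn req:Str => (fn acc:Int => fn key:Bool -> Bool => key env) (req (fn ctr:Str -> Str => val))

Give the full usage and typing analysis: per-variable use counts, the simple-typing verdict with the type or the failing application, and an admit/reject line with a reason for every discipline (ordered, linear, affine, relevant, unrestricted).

counts: val ×1, env ×1, req (bound) ×1, acc (bound) ×0, key (bound) ×1, ctr (bound) ×0
order of uses: key, env, req, val
typing: ill-typed: applying a non-function (Str)
ordered: ✗ — a type mismatch blocks all five
linear: ✗ — the type mismatch rejects it
affine: ✗ — not simply typable
relevant: ✗ — fails simple typing
unrestricted: ✗ — a type mismatch blocks all five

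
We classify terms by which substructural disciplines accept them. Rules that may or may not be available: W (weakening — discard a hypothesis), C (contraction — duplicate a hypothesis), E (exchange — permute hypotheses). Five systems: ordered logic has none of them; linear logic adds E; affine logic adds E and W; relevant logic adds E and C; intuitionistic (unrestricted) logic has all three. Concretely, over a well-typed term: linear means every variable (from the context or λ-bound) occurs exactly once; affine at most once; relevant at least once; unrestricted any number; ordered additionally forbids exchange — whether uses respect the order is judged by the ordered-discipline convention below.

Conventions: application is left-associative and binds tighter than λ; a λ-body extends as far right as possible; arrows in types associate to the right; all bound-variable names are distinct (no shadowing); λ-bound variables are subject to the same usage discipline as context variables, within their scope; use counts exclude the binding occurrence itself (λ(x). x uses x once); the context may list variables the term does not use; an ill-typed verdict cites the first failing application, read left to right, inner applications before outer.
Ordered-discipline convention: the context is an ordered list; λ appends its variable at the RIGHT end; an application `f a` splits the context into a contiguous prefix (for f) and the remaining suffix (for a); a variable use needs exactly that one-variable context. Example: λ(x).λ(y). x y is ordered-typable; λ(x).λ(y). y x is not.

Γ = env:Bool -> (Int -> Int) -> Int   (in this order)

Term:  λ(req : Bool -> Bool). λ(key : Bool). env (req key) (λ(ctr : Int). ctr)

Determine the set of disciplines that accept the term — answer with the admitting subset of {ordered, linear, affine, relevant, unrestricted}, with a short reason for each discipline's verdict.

admitting disciplines: ordered, linear, affine, relevant, unrestricted
usage: env: 1; req (λ-bound): 1; key (λ-bound): 1; ctr (λ-bound): 1
use order (left to right): env, req, key, ctr
typing: ✓ — (Bool -> Bool) -> Bool -> Int
ordered: ✓, single-use (env, req, key, ctr), ordered derivation ok
linear: ✓, each of env, req, key, ctr used exactly once
affine: ✓, at most one use each (env, req, key, ctr)
relevant: ✓, none of env, req, key, ctr goes unused
unrestricted: ✓, type-checks ((Bool -> Bool) -> Bool -> Int) and nothing is barred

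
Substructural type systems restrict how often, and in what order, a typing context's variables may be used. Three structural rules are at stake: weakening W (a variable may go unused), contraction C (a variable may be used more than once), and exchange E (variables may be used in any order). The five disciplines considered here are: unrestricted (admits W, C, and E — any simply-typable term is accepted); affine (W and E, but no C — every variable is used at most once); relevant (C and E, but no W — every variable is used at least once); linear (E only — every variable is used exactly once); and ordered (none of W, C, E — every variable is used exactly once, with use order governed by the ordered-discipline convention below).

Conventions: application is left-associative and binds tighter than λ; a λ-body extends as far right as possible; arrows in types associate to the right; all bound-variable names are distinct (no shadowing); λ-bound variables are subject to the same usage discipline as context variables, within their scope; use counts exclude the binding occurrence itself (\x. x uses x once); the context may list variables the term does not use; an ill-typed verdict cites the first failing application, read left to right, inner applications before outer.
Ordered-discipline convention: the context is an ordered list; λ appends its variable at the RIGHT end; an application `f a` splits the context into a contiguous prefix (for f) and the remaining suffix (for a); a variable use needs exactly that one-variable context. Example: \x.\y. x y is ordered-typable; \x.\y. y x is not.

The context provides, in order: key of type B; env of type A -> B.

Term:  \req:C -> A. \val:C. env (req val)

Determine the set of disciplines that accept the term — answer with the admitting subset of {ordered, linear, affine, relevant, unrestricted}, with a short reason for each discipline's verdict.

accepted by: affine, unrestricted
use counts: key: 0; env: 1; req (bound): 1; val (bound): 1
left-to-right use order: env, req, val
typing: ✓ — (C -> A) -> C -> B
ordered: ✗, key never used (weakening)
linear: ✗, key never used (weakening)
affine: ✓, no duplicate uses among key, env, req, val
relevant: ✗, key never used (weakening)
unrestricted: ✓, well-typed at (C -> A) -> C -> B; no restrictions here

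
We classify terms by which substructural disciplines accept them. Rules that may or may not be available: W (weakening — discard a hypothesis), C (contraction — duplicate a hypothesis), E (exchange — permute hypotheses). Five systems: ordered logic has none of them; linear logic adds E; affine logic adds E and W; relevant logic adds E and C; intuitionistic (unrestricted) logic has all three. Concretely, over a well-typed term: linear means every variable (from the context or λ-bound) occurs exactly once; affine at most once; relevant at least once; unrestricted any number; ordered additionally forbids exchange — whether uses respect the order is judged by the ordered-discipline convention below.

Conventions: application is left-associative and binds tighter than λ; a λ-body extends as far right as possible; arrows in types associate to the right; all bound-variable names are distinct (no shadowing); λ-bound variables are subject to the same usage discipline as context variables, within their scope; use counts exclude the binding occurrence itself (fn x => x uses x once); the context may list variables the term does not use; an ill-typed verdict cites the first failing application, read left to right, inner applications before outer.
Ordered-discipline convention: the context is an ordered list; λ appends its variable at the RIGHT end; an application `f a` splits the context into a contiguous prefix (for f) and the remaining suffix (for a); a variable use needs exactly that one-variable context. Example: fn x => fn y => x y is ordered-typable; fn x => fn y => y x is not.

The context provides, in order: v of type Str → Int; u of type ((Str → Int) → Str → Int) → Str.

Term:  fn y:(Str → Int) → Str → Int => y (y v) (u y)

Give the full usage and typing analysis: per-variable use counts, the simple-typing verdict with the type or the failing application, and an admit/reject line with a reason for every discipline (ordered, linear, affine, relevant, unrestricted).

use counts: v ×1, u ×1, y [bound] ×3
uses in reading order: y, y, v, u, y
typing: well-typed at ((Str → Int) → Str → Int) → Int
ordered: ✗, repeated use of y ×3
linear: ✗, repeated use of y ×3
affine: ✗, repeated use of y ×3
relevant: ✓, every one of v, u, y appears
unrestricted: ✓, well-typed at ((Str → Int) → Str → Int) → Int; no restrictions here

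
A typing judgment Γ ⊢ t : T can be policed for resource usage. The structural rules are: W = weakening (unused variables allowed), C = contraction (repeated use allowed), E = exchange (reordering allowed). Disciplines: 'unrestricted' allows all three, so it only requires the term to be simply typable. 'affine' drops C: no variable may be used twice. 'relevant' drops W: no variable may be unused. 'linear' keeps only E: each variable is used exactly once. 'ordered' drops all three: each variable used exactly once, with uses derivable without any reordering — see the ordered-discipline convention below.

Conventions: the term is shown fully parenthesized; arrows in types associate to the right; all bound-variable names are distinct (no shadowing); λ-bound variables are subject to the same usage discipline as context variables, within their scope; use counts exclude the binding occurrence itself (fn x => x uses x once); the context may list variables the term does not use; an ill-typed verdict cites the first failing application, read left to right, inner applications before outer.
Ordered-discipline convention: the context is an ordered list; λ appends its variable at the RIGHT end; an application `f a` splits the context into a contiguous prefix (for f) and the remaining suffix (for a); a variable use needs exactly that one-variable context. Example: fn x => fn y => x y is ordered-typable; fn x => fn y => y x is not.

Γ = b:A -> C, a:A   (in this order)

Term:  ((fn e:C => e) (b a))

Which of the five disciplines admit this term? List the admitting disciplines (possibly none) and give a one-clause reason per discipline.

admitted in: ordered, linear, affine, relevant, unrestricted
use counts: b ×1, a ×1, e [bound] ×1
uses in reading order: e, b, a
typing: ✓ — C
ordered ✓ (b, a, e: once each, no exchange needed)
linear ✓ (each of b, a, e used exactly once)
affine ✓ (no duplicate uses among b, a, e)
relevant ✓ (none of b, a, e goes unused)
unrestricted ✓ (typability at C is all that's needed)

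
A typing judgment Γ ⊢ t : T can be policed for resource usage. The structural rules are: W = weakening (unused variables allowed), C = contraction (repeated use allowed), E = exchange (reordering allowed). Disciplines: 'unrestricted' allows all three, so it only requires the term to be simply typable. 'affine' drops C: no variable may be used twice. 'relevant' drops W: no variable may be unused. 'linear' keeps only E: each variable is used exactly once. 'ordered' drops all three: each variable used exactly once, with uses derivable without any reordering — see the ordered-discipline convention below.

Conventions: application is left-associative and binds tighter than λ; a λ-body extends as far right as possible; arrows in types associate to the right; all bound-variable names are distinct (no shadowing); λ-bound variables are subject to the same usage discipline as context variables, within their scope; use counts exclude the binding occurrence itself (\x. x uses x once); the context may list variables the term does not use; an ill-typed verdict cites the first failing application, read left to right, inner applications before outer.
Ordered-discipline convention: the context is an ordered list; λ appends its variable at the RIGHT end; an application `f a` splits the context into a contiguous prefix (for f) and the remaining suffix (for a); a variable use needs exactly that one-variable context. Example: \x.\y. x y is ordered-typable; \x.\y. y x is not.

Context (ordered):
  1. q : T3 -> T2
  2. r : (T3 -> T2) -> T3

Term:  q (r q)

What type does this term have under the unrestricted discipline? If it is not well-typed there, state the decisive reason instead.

term : T2
usage: q: 2×; r: 1×
uses in reading order: q, r, q
typing: well-typed at T2
per-discipline verdicts: ordered ✗ | linear ✗ | affine ✗ | relevant ✓ | unrestricted ✓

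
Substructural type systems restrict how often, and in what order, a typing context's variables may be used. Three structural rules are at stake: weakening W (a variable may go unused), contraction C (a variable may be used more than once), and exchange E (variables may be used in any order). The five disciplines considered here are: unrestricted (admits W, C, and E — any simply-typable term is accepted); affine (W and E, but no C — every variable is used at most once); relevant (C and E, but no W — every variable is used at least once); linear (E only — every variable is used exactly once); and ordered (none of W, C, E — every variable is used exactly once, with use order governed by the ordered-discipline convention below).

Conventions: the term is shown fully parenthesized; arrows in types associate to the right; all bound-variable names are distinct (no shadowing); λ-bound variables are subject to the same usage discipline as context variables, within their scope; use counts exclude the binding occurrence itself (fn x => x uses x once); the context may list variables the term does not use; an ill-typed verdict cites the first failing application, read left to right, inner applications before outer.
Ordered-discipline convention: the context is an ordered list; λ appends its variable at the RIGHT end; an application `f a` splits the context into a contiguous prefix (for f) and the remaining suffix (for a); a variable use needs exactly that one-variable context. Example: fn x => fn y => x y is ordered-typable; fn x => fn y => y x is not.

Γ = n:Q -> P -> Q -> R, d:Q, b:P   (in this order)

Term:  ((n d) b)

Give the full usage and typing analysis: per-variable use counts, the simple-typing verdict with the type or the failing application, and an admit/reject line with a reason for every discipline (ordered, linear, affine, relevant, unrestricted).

usage: n ×1, d ×1, b ×1
left-to-right use order: n, d, b
typing: ✓ — Q -> R
ordered ✓ (single-use (n, d, b), ordered derivation ok)
linear ✓ (each of n, d, b used exactly once)
affine ✓ (no duplicate uses among n, d, b)
relevant ✓ (at least one use each (n, d, b))
unrestricted ✓ (typability at Q -> R is all that's needed)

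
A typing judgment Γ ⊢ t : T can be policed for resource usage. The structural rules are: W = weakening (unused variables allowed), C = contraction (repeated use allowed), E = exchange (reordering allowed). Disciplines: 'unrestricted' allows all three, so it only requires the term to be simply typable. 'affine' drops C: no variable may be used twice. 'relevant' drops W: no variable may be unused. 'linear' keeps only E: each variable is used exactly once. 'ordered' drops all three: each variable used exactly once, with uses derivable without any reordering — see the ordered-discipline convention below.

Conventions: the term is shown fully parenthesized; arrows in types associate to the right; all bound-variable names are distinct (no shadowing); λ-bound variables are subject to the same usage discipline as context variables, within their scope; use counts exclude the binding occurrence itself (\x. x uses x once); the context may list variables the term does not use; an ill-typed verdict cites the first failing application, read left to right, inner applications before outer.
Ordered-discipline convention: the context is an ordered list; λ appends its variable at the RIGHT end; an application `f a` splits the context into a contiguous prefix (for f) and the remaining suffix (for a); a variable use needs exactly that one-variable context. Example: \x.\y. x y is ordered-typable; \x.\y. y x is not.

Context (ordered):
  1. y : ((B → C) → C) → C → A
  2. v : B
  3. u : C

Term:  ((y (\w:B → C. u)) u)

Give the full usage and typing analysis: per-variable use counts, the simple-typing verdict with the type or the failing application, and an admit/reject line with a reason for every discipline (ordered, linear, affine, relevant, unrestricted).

variable uses: y=1; v=0; u=2; w (λ-bound)=0
left-to-right use order: y, u, u
typing: ✓ — A
ordered: ✗, repeated use of u ×2; unused: v, w — weakening required
linear: ✗, repeated use of u ×2; unused: v, w — weakening required
affine: ✗, repeated use of u ×2
relevant: ✗, unused: v, w — weakening required
unrestricted: ✓, simply typable at A; W, C, E all held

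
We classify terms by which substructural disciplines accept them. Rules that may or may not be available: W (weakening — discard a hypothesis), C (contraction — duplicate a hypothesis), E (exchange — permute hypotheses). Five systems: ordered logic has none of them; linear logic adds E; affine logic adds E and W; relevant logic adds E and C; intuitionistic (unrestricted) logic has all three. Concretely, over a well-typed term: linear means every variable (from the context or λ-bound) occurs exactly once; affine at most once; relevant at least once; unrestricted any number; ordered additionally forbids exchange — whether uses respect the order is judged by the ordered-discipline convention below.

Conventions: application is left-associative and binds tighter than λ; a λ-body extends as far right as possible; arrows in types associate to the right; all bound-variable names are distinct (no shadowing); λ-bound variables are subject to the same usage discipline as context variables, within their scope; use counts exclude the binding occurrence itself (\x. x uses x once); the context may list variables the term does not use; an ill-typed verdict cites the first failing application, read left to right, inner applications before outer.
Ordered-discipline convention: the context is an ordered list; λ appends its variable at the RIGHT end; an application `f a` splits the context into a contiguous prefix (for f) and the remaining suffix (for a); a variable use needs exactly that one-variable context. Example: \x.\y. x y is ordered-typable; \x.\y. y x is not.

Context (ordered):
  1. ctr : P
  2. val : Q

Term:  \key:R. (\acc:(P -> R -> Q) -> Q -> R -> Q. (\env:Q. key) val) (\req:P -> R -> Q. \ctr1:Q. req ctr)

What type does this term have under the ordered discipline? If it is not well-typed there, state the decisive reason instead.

not well-typed under ordered — unused: acc, env, ctr1 — weakening required
use counts: ctr=1; val=1; key [bound]=1; acc [bound]=0; env [bound]=0; req [bound]=1; ctr1 [bound]=0
use order (left to right): key, val, req, ctr
typing: the term checks, with type R -> R
per-discipline verdicts: ordered ✗ · linear ✗ · affine ✓ · relevant ✗ · unrestricted ✓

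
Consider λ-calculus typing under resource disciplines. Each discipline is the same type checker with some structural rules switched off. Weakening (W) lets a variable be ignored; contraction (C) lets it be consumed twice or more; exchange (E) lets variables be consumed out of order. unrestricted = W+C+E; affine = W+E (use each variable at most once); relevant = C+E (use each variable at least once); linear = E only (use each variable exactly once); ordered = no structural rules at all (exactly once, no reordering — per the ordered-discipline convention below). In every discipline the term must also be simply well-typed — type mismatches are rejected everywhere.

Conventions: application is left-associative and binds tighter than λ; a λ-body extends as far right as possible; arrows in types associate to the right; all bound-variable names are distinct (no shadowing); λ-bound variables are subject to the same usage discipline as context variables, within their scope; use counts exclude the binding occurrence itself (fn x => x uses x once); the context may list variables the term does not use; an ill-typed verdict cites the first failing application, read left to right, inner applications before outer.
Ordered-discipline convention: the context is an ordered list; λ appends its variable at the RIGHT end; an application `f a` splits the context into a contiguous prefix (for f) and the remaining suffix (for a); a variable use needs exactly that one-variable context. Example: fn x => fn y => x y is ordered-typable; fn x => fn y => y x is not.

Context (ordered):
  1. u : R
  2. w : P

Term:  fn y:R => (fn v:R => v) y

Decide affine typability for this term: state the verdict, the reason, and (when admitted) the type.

yes — no duplicate uses among u, w, y, v; term : R -> R
use counts: u ×0, w ×0, y (bound) ×1, v (bound) ×1
left-to-right use order: v, y
typing: well-typed — term : R -> R
all disciplines: ordered ✗ | linear ✗ | affine ✓ | relevant ✗ | unrestricted ✓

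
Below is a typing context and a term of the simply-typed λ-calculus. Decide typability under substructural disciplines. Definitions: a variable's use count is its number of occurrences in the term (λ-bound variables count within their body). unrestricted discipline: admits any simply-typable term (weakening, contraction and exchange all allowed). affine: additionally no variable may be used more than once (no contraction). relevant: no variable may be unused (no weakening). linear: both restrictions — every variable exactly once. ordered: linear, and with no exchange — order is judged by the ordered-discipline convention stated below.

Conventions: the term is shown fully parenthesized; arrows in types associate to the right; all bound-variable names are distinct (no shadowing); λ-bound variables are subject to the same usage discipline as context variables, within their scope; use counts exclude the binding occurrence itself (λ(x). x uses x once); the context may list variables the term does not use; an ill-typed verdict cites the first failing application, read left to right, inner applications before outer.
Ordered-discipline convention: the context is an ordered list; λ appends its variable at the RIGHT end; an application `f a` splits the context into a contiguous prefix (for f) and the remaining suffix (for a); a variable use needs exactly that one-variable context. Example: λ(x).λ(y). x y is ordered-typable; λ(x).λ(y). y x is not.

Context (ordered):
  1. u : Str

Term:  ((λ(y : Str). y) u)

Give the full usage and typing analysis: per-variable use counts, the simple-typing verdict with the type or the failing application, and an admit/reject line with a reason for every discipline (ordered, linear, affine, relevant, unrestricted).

variable uses: u: 1×; y (bound): 1×
use order (left to right): y, u
typing: ✓ — Str
ordered ✓ (one use each (u, y); ordered split holds)
linear ✓ (single use per variable (u, y))
affine ✓ (no duplicate uses among u, y)
relevant ✓ (every one of u, y appears)
unrestricted ✓ (simply typable at Str; W, C, E all held)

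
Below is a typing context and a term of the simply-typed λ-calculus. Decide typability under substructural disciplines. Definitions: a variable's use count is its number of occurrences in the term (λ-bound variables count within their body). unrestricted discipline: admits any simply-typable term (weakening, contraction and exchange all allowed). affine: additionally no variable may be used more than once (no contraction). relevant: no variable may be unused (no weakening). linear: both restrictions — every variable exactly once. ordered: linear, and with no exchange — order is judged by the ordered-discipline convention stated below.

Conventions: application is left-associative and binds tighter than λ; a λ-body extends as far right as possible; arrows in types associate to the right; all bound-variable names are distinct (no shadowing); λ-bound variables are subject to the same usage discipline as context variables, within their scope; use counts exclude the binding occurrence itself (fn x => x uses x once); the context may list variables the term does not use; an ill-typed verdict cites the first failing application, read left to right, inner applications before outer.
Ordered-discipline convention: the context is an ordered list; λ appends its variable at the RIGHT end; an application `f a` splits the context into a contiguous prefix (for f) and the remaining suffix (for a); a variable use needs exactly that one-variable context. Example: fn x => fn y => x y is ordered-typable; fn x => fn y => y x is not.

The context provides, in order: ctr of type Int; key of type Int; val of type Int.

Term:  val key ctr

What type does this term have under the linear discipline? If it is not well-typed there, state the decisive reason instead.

not well-typed under linear — the type mismatch rejects it
use counts: ctr: 1×; key: 1×; val: 1×
use order (left to right): val, key, ctr
typing: ill-typed: non-function type Int applied to an argument
per-discipline verdicts: ordered ✗, linear ✗, affine ✗, relevant ✗, unrestricted ✗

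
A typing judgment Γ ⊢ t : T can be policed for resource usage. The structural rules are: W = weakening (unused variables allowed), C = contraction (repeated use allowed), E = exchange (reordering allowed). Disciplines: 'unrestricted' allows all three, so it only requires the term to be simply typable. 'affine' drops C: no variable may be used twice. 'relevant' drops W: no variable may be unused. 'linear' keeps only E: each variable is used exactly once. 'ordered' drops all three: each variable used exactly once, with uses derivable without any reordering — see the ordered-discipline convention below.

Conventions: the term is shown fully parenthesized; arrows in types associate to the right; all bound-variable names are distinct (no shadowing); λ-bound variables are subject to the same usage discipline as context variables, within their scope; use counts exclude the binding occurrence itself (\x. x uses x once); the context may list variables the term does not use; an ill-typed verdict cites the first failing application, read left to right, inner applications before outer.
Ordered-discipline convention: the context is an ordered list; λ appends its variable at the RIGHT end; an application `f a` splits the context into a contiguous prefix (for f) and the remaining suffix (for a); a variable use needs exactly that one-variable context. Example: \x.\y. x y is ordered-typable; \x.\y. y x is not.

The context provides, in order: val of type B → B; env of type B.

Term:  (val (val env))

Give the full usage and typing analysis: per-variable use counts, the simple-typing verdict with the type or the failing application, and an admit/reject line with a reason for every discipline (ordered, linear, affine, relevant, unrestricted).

variable uses: val=2, env=1
uses in reading order: val, val, env
typing: the term checks, with type B
ordered: ✗ — repeated use of val ×2
linear: ✗ — repeated use of val ×2
affine: ✗ — repeated use of val ×2
relevant: ✓ — val, env: all used, weakening unneeded
unrestricted: ✓ — well-typed at B; no restrictions here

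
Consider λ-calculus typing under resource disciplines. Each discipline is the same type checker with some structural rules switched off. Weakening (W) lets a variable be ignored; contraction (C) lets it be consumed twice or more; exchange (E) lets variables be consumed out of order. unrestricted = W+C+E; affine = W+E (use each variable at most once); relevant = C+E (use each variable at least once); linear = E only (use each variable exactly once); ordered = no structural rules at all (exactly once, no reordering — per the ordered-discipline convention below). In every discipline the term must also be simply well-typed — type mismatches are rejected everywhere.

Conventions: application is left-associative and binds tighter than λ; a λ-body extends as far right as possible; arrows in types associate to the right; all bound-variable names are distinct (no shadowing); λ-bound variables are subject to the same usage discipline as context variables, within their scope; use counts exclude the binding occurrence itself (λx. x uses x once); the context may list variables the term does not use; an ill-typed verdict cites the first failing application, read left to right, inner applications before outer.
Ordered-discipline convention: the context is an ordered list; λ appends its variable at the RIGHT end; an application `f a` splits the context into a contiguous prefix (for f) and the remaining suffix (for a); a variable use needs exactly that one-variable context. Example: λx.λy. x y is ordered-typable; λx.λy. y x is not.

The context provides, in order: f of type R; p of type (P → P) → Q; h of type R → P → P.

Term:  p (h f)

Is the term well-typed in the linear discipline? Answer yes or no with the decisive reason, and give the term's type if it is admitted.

yes — f, p, h: one use apiece; term : Q
counts: f: 1; p: 1; h: 1
use order (left to right): p, h, f
typing: ✓ — Q
summary: ordered ✗; linear ✓; affine ✓; relevant ✓; unrestricted ✓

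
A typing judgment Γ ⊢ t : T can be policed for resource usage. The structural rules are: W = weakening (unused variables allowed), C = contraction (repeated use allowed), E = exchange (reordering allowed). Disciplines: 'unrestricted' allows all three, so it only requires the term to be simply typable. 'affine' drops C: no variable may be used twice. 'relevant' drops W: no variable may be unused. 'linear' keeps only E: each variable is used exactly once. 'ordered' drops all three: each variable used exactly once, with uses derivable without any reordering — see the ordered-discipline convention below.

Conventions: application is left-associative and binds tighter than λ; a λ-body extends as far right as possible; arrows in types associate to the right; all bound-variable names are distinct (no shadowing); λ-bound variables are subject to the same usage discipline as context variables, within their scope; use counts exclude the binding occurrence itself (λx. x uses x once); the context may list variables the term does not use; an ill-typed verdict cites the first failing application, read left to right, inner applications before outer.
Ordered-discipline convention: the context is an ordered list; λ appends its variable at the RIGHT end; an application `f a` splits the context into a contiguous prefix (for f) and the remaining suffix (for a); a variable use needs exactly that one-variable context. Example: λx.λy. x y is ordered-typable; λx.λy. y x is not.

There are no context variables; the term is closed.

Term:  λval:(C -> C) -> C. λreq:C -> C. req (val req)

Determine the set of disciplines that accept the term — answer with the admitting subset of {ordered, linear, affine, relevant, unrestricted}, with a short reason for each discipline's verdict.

admitting disciplines: relevant, unrestricted
usage: val (bound)=1; req (bound)=2
uses in reading order: req, val, req
typing: well-typed — term : ((C -> C) -> C) -> (C -> C) -> C
ordered: ✗, needs contraction — req ×2
linear: ✗, needs contraction — req ×2
affine: ✗, needs contraction — req ×2
relevant: ✓, none of val, req goes unused
unrestricted: ✓, type-checks (((C -> C) -> C) -> (C -> C) -> C) and nothing is barred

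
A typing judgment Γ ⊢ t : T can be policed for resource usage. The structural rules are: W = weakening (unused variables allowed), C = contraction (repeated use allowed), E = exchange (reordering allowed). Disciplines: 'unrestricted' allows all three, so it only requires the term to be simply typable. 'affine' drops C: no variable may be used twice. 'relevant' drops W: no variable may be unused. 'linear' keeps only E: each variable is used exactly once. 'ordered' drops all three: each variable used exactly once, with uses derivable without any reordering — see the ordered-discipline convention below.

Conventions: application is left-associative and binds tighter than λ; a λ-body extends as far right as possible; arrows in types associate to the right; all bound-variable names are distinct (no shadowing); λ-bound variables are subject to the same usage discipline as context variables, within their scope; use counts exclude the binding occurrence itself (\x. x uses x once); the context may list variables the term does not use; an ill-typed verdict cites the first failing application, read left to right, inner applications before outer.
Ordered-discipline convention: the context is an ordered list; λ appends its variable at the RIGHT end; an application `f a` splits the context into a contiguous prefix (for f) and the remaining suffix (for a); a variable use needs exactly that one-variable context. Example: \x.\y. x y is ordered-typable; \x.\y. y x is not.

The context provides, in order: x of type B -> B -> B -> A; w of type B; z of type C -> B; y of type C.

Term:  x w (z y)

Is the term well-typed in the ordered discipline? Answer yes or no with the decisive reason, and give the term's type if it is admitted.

yes — x, w, z, y once each; derivable with no W/C/E; term : B -> A
variable uses: x: 1; w: 1; z: 1; y: 1
uses in reading order: x, w, z, y
typing: well-typed — term : B -> A
summary: ordered ✓ · linear ✓ · affine ✓ · relevant ✓ · unrestricted ✓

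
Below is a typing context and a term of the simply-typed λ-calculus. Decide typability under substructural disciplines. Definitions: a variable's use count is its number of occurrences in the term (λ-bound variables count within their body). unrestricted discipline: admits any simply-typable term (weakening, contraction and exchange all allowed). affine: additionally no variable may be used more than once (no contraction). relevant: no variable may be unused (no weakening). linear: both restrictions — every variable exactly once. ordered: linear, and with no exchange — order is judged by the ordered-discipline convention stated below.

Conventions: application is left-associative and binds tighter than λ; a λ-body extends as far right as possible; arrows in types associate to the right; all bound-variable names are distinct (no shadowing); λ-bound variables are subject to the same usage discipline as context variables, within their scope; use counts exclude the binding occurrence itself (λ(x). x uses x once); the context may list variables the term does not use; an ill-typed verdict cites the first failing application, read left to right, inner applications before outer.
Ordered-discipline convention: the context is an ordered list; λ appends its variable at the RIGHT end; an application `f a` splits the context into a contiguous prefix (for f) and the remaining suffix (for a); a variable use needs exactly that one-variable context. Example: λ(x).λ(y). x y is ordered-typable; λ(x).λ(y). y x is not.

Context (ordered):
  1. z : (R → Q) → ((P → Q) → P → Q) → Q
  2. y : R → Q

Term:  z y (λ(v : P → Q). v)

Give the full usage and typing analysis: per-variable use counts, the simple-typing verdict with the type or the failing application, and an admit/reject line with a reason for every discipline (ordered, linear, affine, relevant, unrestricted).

variable uses: z: 1; y: 1; v (λ-bound): 1
left-to-right use order: z, y, v
typing: the term checks, with type Q
ordered ✓ (z, y, v: once each, no exchange needed)
linear ✓ (z, y, v: one use apiece)
affine ✓ (z, y, v: no repeats, contraction unneeded)
relevant ✓ (z, y, v: all used, weakening unneeded)
unrestricted ✓ (well-typed at Q; no restrictions here)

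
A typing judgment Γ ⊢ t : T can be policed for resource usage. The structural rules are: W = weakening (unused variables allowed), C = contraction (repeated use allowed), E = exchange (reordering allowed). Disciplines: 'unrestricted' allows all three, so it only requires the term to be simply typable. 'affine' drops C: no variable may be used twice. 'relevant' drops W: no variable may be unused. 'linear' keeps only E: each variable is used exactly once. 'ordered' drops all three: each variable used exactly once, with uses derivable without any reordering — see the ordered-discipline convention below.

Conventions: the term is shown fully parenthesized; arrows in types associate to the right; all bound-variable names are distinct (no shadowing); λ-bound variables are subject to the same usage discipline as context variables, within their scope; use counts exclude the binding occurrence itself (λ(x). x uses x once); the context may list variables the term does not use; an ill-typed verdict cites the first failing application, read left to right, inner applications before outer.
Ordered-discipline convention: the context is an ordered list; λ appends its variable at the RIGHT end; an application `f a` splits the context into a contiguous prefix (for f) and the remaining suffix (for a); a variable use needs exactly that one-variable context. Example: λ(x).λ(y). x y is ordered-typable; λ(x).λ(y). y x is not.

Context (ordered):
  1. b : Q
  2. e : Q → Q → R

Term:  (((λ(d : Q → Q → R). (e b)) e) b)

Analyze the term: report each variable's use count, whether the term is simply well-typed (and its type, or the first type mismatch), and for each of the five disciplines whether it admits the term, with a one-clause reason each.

variable uses: b: 2; e: 2; d (λ-bound): 0
left-to-right use order: e, b, e, b
typing: ✓ — R
ordered: ✗ — b ×2, e ×2 used more than once (contraction); d left unused
linear: ✗ — b ×2, e ×2 used more than once (contraction); d left unused
affine: ✗ — b ×2, e ×2 used more than once (contraction)
relevant: ✗ — d left unused
unrestricted: ✓ — well-typed at R; no restrictions here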